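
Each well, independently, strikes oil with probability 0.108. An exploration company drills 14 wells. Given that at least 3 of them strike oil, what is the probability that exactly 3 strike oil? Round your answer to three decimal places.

0.699

X ~ Binomial(14, 0.108). Want P(X=3 | X≥3) = P(X=3) / P(X≥3).
P(X=3) = C(14,3)·0.108^3·0.892^11 = 0.13043
P(X≥3) = 1 − 0.20189 − 0.34221 − 0.26932 = 0.18658
Ratio = 0.13043 / 0.18658 = 0.69906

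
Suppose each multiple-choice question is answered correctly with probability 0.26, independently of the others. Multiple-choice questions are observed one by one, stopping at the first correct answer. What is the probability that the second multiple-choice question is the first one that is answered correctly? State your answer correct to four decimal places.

Geometric (trials to first success), p = 0.26.
P(Y = 2) = (1−p)^1 · p = 0.74 · 0.26 = 0.192400

0.1924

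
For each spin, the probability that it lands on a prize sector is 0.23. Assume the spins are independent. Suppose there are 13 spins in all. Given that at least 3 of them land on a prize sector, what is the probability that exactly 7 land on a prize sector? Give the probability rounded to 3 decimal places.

X ~ Binomial(13, 0.23). Want P(X=7 | X≥3) = P(X=7) / P(X≥3).
P(X=7) = C(13,7)·0.23^7·0.77^6 = 0.01218
P(X≥3) = 1 − 0.03345 − 0.12989 − 0.23278 = 0.60388
Ratio = 0.01218 / 0.60388 = 0.02017

0.020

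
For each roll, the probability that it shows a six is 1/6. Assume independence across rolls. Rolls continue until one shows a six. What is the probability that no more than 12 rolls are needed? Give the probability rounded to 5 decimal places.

0.88784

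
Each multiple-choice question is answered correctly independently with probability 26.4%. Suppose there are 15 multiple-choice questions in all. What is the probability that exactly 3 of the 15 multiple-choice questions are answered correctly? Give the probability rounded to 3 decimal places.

0.212

X ~ Binomial(n=15, p=0.264).
P(X=3) = C(15,3) · p^3 · (1−p)^12
= 455 · 0.0184 · 0.025266 = 0.21152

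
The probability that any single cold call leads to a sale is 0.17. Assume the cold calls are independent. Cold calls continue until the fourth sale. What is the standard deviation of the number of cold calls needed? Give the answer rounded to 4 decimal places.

Y = total cold calls until the fourth success; negative binomial with r=4, p=0.17.
SD(Y) = √[r(1−p)/p²] = √(114.878893) = 10.718157

10.7182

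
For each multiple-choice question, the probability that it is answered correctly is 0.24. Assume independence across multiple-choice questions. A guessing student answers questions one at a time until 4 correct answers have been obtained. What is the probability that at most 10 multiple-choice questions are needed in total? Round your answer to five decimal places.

0.20125

Finishing within 10 multiple-choice questions ⇔ at least 4 successes in the first 10. With X ~ Binomial(10, 0.24), P(Y ≤ 10) = 1 − P(X ≤ 3).
  k=0: C(10,0)·0.24^0·0.76^10 = 0.0642889
  k=1: C(10,1)·0.24^1·0.76^9 = 0.2030175
  k=2: C(10,2)·0.24^2·0.76^8 = 0.2884986
  k=3: C(10,3)·0.24^3·0.76^7 = 0.2429462
1 − 0.7987513 = 0.2012487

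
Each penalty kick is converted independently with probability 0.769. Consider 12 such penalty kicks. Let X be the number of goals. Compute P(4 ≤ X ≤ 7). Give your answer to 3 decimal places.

0.121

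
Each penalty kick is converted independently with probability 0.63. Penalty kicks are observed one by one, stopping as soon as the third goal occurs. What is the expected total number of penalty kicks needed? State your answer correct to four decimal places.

4.7619

Y = total penalty kicks until the third success; negative binomial with r=3, p=0.63.
E[Y] = r / p = 3 / 0.63 = 4.761905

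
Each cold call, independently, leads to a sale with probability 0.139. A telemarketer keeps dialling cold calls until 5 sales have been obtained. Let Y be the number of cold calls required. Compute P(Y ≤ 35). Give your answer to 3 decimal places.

0.547

Finishing within 35 cold calls ⇔ at least 5 successes in the first 35. With X ~ Binomial(35, 0.139), P(Y ≤ 35) = 1 − P(X ≤ 4).
  k=0: C(35,0)·0.139^0·0.861^35 = 0.00531
  k=1: C(35,1)·0.139^1·0.861^34 = 0.03000
  k=2: C(35,2)·0.139^2·0.861^33 = 0.08235
  k=3: C(35,3)·0.139^3·0.861^32 = 0.14624
  k=4: C(35,4)·0.139^4·0.861^31 = 0.18887
1 − 0.45277 = 0.54723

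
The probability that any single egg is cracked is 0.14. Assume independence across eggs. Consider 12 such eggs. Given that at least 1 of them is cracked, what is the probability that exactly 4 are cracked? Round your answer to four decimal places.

X ~ Binomial(12, 0.14). Want P(X=4 | X≥1) = P(X=4) / P(X≥1).
P(X=4) = C(12,4)·0.14^4·0.86^8 = 0.056899
P(X≥1) = 1 − 0.163675 = 0.836325
Ratio = 0.056899 / 0.836325 = 0.068035

0.0680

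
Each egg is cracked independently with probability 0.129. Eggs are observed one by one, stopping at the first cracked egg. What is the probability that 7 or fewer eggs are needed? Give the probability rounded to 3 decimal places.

0.620

Y = number of eggs to the first success; geometric, p = 0.129.
P(Y ≤ 7) = 1 − (1−p)^7 = 1 − 0.38030 = 0.61970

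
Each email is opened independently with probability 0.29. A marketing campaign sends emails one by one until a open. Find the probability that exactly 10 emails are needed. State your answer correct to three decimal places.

0.013

Geometric (trials to first success), p = 0.29.
P(Y = 10) = (1−p)^9 · p = 0.045849 · 0.29 = 0.01330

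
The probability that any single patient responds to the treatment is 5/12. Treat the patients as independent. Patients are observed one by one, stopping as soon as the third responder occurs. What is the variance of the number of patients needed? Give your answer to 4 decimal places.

10.0800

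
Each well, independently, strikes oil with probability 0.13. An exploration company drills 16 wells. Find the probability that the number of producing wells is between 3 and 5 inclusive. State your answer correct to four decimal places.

X ~ Binomial(16, 0.13); P(3 ≤ X ≤ 5) = Σ C(16,k) p^k (1−p)^(16−k) over k:
  k=3: C(16,3)·0.13^3·0.87^13 = 0.201265
  k=4: C(16,4)·0.13^4·0.87^12 = 0.097741
  k=5: C(16,5)·0.13^5·0.87^11 = 0.035052
Total = 0.334058

0.3341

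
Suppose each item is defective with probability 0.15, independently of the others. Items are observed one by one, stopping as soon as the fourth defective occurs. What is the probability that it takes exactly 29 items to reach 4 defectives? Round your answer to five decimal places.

Y = trial on which the fourth success occurs; negative binomial, r=4, p=0.15.
P(Y=29) = C(28,3) · p^4 · (1−p)^25
= 3276 · 0.00050625 · 0.017198 = 0.0285221

0.02852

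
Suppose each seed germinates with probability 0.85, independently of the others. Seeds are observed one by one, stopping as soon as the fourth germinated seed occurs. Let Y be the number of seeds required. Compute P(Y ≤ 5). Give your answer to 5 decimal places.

0.83521

Finishing within 5 seeds ⇔ at least 4 successes in the first 5. With X ~ Binomial(5, 0.85), P(Y ≤ 5) = 1 − P(X ≤ 3).
  k=0: C(5,0)·0.85^0·0.15^5 = 0.0000759
  k=1: C(5,1)·0.85^1·0.15^4 = 0.0021516
  k=2: C(5,2)·0.85^2·0.15^3 = 0.0243844
  k=3: C(5,3)·0.85^3·0.15^2 = 0.1381781
1 − 0.1647900 = 0.8352100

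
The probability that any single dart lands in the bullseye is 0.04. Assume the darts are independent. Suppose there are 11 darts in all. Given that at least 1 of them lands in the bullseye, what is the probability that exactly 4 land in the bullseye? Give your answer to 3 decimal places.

X ~ Binomial(11, 0.04). Want P(X=4 | X≥1) = P(X=4) / P(X≥1).
P(X=4) = C(11,4)·0.04^4·0.96^7 = 0.00063
P(X≥1) = 1 − 0.63824 = 0.36176
Ratio = 0.00063 / 0.36176 = 0.00175

0.002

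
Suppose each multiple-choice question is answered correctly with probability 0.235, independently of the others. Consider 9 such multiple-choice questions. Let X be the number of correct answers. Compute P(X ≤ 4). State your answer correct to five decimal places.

0.96184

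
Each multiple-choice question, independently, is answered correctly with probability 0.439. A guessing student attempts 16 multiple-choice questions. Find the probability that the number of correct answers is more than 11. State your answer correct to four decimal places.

0.0119

X ~ Binomial(16, 0.439); P(X ≥ 12) = Σ C(16,k) p^k (1−p)^(16−k) over k:
  k=12: C(16,12)·0.439^12·0.561^4 = 0.009236
  k=13: C(16,13)·0.439^13·0.561^3 = 0.002224
  k=14: C(16,14)·0.439^14·0.561^2 = 0.000373
  k=15: C(16,15)·0.439^15·0.561^1 = 0.000039
  k=16: C(16,16)·0.439^16·0.561^0 = 0.000002
Total = 0.011874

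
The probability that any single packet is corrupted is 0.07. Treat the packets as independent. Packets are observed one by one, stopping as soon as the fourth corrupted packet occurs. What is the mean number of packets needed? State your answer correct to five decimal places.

Y = total packets until the fourth success; negative binomial with r=4, p=0.07.
E[Y] = r / p = 4 / 0.07 = 57.1428571

57.14286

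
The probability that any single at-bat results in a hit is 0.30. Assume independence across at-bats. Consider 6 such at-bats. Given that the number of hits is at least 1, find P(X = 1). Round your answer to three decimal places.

0.343

X ~ Binomial(6, 0.30). Want P(X=1 | X≥1) = P(X=1) / P(X≥1).
P(X=1) = C(6,1)·0.30^1·0.70^5 = 0.30253
P(X≥1) = 1 − 0.11765 = 0.88235
Ratio = 0.30253 / 0.88235 = 0.34286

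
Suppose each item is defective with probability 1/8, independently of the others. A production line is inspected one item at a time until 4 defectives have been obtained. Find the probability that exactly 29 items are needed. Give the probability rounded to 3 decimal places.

0.028

Y = trial on which the fourth success occurs; negative binomial, r=4, p=0.125.
P(Y=29) = C(28,3) · p^4 · (1−p)^25
= 3276 · 0.00024414 · 0.035498 = 0.02839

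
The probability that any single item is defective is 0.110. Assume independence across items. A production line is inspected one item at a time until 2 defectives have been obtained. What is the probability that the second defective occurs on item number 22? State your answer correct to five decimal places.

Y = trial on which the second success occurs; negative binomial, r=2, p=0.11.
P(Y=22) = C(21,1) · p^2 · (1−p)^20
= 21 · 0.0121 · 0.09723 = 0.0247061

0.02471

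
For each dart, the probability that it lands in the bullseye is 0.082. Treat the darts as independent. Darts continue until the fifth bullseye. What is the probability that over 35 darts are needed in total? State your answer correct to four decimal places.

0.8446

Needing more than 35 darts ⇔ fewer than 5 successes in the first 35. With X ~ Binomial(35, 0.082), P(Y > 35) = P(X ≤ 4).
  k=0: C(35,0)·0.082^0·0.918^35 = 0.050060
  k=1: C(35,1)·0.082^1·0.918^34 = 0.156507
  k=2: C(35,2)·0.082^2·0.918^33 = 0.237658
  k=3: C(35,3)·0.082^3·0.918^32 = 0.233516
  k=4: C(35,4)·0.082^4·0.918^31 = 0.166870
P(X ≤ 4) = 0.844612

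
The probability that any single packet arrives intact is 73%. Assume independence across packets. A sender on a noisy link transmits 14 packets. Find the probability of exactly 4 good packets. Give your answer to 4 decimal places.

X ~ Binomial(n=14, p=0.73).
P(X=4) = C(14,4) · p^4 · (1−p)^10
= 1001 · 0.28398 · 2.0589e-06 = 0.000585

0.0006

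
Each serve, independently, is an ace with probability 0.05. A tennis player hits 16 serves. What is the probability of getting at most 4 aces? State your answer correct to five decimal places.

X ~ Binomial(16, 0.05); P(X ≤ 4) = Σ C(16,k) p^k (1−p)^(16−k) over k:
  k=0: C(16,0)·0.05^0·0.95^16 = 0.4401267
  k=1: C(16,1)·0.05^1·0.95^15 = 0.3706330
  k=2: C(16,2)·0.05^2·0.95^14 = 0.1463025
  k=3: C(16,3)·0.05^3·0.95^13 = 0.0359339
  k=4: C(16,4)·0.05^4·0.95^12 = 0.0061466
Total = 0.9991427

0.99914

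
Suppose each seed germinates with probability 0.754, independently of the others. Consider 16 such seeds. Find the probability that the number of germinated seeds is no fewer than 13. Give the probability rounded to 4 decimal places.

X ~ Binomial(16, 0.754); P(X ≥ 13) = Σ C(16,k) p^k (1−p)^(16−k) over k:
  k=13: C(16,13)·0.754^13·0.246^3 = 0.212237
  k=14: C(16,14)·0.754^14·0.246^2 = 0.139396
  k=15: C(16,15)·0.754^15·0.246^1 = 0.056967
  k=16: C(16,16)·0.754^16·0.246^0 = 0.010913
Total = 0.419513

0.4195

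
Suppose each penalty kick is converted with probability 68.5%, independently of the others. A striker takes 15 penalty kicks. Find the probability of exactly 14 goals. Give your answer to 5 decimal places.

0.02366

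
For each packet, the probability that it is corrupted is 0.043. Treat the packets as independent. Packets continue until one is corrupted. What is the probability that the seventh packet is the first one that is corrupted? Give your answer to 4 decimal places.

0.0330

Geometric (trials to first success), p = 0.043.
P(Y = 7) = (1−p)^6 · p = 0.7682 · 0.043 = 0.033032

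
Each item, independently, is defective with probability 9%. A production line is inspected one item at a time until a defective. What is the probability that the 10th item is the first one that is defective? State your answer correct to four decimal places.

0.0385

Geometric (trials to first success), p = 0.09.
P(Y = 10) = (1−p)^9 · p = 0.42793 · 0.09 = 0.038514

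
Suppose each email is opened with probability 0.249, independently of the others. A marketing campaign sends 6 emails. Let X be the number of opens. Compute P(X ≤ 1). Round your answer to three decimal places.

X ~ Binomial(6, 0.249); P(X ≤ 1) = Σ C(6,k) p^k (1−p)^(6−k) over k:
  k=0: C(6,0)·0.249^0·0.751^6 = 0.17941
  k=1: C(6,1)·0.249^1·0.751^5 = 0.35690
Total = 0.53631

0.536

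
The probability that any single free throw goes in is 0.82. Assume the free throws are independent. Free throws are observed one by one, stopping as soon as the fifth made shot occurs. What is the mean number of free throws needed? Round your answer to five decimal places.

Y = total free throws until the fifth success; negative binomial with r=5, p=0.82.
E[Y] = r / p = 5 / 0.82 = 6.0975610

6.09756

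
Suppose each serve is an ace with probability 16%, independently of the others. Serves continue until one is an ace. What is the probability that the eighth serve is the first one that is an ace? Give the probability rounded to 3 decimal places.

0.047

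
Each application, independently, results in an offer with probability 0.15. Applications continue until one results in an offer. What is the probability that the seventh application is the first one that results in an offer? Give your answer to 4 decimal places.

0.0566

Geometric (trials to first success), p = 0.15.
P(Y = 7) = (1−p)^6 · p = 0.37715 · 0.15 = 0.056572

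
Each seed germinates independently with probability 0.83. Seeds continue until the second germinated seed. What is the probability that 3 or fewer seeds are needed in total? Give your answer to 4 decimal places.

0.9231

Finishing within 3 seeds ⇔ at least 2 successes in the first 3. With X ~ Binomial(3, 0.83), P(Y ≤ 3) = 1 − P(X ≤ 1).
  k=0: C(3,0)·0.83^0·0.17^3 = 0.004913
  k=1: C(3,1)·0.83^1·0.17^2 = 0.071961
1 − 0.076874 = 0.923126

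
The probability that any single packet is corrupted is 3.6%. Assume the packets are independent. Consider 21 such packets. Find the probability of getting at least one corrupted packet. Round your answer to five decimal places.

0.53696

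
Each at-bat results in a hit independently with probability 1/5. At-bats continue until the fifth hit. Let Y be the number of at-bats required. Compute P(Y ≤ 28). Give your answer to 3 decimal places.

Finishing within 28 at-bats ⇔ at least 5 successes in the first 28. With X ~ Binomial(28, 0.20), P(Y ≤ 28) = 1 − P(X ≤ 4).
  k=0: C(28,0)·0.20^0·0.80^28 = 0.00193
  k=1: C(28,1)·0.20^1·0.80^27 = 0.01354
  k=2: C(28,2)·0.20^2·0.80^26 = 0.04570
  k=3: C(28,3)·0.20^3·0.80^25 = 0.09901
  k=4: C(28,4)·0.20^4·0.80^24 = 0.15470
1 − 0.31489 = 0.68511

0.685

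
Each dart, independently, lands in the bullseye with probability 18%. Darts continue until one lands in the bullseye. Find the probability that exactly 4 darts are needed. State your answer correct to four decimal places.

Geometric (trials to first success), p = 0.18.
P(Y = 4) = (1−p)^3 · p = 0.55137 · 0.18 = 0.099246

0.0992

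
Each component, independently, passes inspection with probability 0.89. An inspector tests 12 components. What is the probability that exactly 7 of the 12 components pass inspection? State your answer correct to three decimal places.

X ~ Binomial(n=12, p=0.89).
P(X=7) = C(12,7) · p^7 · (1−p)^5
= 792 · 0.44231 · 1.6105e-05 = 0.00564

0.006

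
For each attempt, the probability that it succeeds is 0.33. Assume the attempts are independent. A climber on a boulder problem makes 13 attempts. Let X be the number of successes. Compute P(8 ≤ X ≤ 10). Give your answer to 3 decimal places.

X ~ Binomial(13, 0.33); P(8 ≤ X ≤ 10) = Σ C(13,k) p^k (1−p)^(13−k) over k:
  k=8: C(13,8)·0.33^8·0.67^5 = 0.02444
  k=9: C(13,9)·0.33^9·0.67^4 = 0.00669
  k=10: C(13,10)·0.33^10·0.67^3 = 0.00132
Total = 0.03244

0.032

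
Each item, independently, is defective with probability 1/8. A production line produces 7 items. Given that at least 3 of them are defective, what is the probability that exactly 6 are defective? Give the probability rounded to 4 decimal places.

X ~ Binomial(7, 0.125). Want P(X=6 | X≥3) = P(X=6) / P(X≥3).
P(X=6) = C(7,6)·0.125^6·0.875^1 = 0.000023
P(X≥3) = 1 − 0.392696 − 0.392696 − 0.168298 = 0.046310
Ratio = 0.000023 / 0.046310 = 0.000505

0.0005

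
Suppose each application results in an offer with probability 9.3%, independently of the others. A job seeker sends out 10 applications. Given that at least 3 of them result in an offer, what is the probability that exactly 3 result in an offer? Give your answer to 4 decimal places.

0.8309

X ~ Binomial(10, 0.093). Want P(X=3 | X≥3) = P(X=3) / P(X≥3).
P(X=3) = C(10,3)·0.093^3·0.907^7 = 0.048740
P(X≥3) = 1 − 0.376767 − 0.386321 − 0.178253 = 0.058659
Ratio = 0.048740 / 0.058659 = 0.830898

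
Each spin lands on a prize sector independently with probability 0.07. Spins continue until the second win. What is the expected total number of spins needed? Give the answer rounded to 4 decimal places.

28.5714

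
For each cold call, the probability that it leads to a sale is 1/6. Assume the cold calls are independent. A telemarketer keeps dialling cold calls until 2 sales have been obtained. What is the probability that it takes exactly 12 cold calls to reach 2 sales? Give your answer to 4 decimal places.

Y = trial on which the second success occurs; negative binomial, r=2, p=0.166667.
P(Y=12) = C(11,1) · p^2 · (1−p)^10
= 11 · 0.027778 · 0.16151 = 0.049349

0.0493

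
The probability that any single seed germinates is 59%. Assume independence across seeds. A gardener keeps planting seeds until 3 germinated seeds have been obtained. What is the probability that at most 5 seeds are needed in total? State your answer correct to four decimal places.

0.6651

Finishing within 5 seeds ⇔ at least 3 successes in the first 5. With X ~ Binomial(5, 0.59), P(Y ≤ 5) = 1 − P(X ≤ 2).
  k=0: C(5,0)·0.59^0·0.41^5 = 0.011586
  k=1: C(5,1)·0.59^1·0.41^4 = 0.083360
  k=2: C(5,2)·0.59^2·0.41^3 = 0.239914
1 − 0.334860 = 0.665140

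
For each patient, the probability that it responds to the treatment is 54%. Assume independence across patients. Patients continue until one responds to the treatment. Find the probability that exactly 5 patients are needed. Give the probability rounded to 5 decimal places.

0.02418

Geometric (trials to first success), p = 0.54.
P(Y = 5) = (1−p)^4 · p = 0.044775 · 0.54 = 0.0241783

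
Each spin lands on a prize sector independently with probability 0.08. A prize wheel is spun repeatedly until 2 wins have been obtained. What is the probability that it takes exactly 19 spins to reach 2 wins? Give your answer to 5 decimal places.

Y = trial on which the second success occurs; negative binomial, r=2, p=0.08.
P(Y=19) = C(18,1) · p^2 · (1−p)^17
= 18 · 0.0064 · 0.24232 = 0.0279155

0.02792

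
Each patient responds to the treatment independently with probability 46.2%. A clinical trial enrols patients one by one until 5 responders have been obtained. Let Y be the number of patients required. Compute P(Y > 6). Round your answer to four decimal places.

Needing more than 6 patients ⇔ fewer than 5 successes in the first 6. With X ~ Binomial(6, 0.462), P(Y > 6) = P(X ≤ 4).
  k=0: C(6,0)·0.462^0·0.538^6 = 0.024249
  k=1: C(6,1)·0.462^1·0.538^5 = 0.124941
  k=2: C(6,2)·0.462^2·0.538^4 = 0.268228
  k=3: C(6,3)·0.462^3·0.538^3 = 0.307116
  k=4: C(6,4)·0.462^4·0.538^2 = 0.197799
P(X ≤ 4) = 0.922333

0.9223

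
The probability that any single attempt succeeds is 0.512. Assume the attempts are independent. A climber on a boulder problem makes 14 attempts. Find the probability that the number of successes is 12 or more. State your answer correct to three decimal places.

X ~ Binomial(14, 0.512); P(X ≥ 12) = Σ C(14,k) p^k (1−p)^(14−k) over k:
  k=12: C(14,12)·0.512^12·0.488^2 = 0.00703
  k=13: C(14,13)·0.512^13·0.488^1 = 0.00114
  k=14: C(14,14)·0.512^14·0.488^0 = 0.00009
Total = 0.00825

0.008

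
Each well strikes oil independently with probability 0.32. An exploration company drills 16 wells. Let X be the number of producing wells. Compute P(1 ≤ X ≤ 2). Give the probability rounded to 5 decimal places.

X ~ Binomial(16, 0.32); P(1 ≤ X ≤ 2) = Σ C(16,k) p^k (1−p)^(16−k) over k:
  k=1: C(16,1)·0.32^1·0.68^15 = 0.0157363
  k=2: C(16,2)·0.32^2·0.68^14 = 0.0555400
Total = 0.0712764

0.07128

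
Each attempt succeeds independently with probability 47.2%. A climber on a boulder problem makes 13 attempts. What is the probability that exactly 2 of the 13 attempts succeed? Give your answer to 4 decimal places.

0.0155

X ~ Binomial(n=13, p=0.472).
P(X=2) = C(13,2) · p^2 · (1−p)^11
= 78 · 0.22278 · 0.00088915 = 0.015451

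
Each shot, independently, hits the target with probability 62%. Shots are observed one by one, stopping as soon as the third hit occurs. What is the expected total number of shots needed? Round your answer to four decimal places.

4.8387

Y = total shots until the third success; negative binomial with r=3, p=0.62.
E[Y] = r / p = 3 / 0.62 = 4.838710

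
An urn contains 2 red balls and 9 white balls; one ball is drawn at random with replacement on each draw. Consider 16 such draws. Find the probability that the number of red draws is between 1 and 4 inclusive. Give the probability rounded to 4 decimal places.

0.8092

X ~ Binomial(16, 0.181818); P(1 ≤ X ≤ 4) = Σ C(16,k) p^k (1−p)^(16−k) over k:
  k=1: C(16,1)·0.181818^1·0.818182^15 = 0.143385
  k=2: C(16,2)·0.181818^2·0.818182^14 = 0.238976
  k=3: C(16,3)·0.181818^3·0.818182^13 = 0.247826
  k=4: C(16,4)·0.181818^4·0.818182^12 = 0.178986
Total = 0.809173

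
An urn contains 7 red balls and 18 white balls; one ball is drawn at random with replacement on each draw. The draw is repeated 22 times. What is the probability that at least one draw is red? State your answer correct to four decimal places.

P(at least one) = 1 − P(none) = 1 − (1 − 0.28)^22
= 1 − 0.000727 = 0.999273

0.9993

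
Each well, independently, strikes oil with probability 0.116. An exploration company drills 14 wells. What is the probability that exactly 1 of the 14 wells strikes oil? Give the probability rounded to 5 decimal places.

0.32694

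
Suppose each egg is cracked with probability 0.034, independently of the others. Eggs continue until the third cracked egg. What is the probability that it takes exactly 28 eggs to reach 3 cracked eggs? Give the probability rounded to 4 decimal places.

0.0058

Y = trial on which the third success occurs; negative binomial, r=3, p=0.034.
P(Y=28) = C(27,2) · p^3 · (1−p)^25
= 351 · 3.9304e-05 · 0.42114 = 0.005810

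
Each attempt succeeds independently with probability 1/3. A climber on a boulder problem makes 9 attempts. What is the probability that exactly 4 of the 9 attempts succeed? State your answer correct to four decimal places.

0.2048

X ~ Binomial(n=9, p=0.333333).
P(X=4) = C(9,4) · p^4 · (1−p)^5
= 126 · 0.012346 · 0.13169 = 0.204847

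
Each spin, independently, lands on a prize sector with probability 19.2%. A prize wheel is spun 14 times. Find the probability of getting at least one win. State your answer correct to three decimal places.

P(at least one) = 1 − P(none) = 1 − (1 − 0.192)^14
= 1 − 0.05055 = 0.94945

0.949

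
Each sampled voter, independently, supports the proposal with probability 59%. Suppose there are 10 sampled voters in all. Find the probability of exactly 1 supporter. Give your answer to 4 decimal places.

0.0019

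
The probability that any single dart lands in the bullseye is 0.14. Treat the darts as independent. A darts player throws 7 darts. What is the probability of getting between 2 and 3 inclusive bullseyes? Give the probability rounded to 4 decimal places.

X ~ Binomial(7, 0.14); P(2 ≤ X ≤ 3) = Σ C(7,k) p^k (1−p)^(7−k) over k:
  k=2: C(7,2)·0.14^2·0.86^5 = 0.193628
  k=3: C(7,3)·0.14^3·0.86^4 = 0.052535
Total = 0.246162

0.2462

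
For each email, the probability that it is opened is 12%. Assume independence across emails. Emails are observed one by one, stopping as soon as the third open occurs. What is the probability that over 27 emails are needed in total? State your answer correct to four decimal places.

Needing more than 27 emails ⇔ fewer than 3 successes in the first 27. With X ~ Binomial(27, 0.12), P(Y > 27) = P(X ≤ 2).
  k=0: C(27,0)·0.12^0·0.88^27 = 0.031698
  k=1: C(27,1)·0.12^1·0.88^26 = 0.116706
  k=2: C(27,2)·0.12^2·0.88^25 = 0.206889
P(X ≤ 2) = 0.355293

0.3553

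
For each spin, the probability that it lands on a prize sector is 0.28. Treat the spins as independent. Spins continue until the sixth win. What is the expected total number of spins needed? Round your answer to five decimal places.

21.42857

Y = total spins until the sixth success; negative binomial with r=6, p=0.28.
E[Y] = r / p = 6 / 0.28 = 21.4285714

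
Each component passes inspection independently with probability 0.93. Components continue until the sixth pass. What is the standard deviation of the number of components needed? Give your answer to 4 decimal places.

Y = total components until the sixth success; negative binomial with r=6, p=0.93.
SD(Y) = √[r(1−p)/p²] = √(0.485605) = 0.696854

0.6969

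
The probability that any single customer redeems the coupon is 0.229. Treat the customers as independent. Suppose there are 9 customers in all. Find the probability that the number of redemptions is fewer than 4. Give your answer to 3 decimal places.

X ~ Binomial(9, 0.229); P(X ≤ 3) = Σ C(9,k) p^k (1−p)^(9−k) over k:
  k=0: C(9,0)·0.229^0·0.771^9 = 0.09627
  k=1: C(9,1)·0.229^1·0.771^8 = 0.25734
  k=2: C(9,2)·0.229^2·0.771^7 = 0.30574
  k=3: C(9,3)·0.229^3·0.771^6 = 0.21189
Total = 0.87125

0.871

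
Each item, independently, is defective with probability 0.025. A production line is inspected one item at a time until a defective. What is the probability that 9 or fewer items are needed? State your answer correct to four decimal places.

Y = number of items to the first success; geometric, p = 0.025.
P(Y ≤ 9) = 1 − (1−p)^9 = 1 − 0.796236 = 0.203764

0.2038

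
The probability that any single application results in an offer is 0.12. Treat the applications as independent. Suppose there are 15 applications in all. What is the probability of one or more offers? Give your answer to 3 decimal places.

P(at least one) = 1 − P(none) = 1 − (1 − 0.12)^15
= 1 − 0.14697 = 0.85303

0.853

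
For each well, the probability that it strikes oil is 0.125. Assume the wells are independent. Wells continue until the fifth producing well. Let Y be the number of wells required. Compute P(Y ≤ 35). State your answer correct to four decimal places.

0.4487

Finishing within 35 wells ⇔ at least 5 successes in the first 35. With X ~ Binomial(35, 0.125), P(Y ≤ 35) = 1 − P(X ≤ 4).
  k=0: C(35,0)·0.125^0·0.875^35 = 0.009339
  k=1: C(35,1)·0.125^1·0.875^34 = 0.046693
  k=2: C(35,2)·0.125^2·0.875^33 = 0.113397
  k=3: C(35,3)·0.125^3·0.875^32 = 0.178196
  k=4: C(35,4)·0.125^4·0.875^31 = 0.203652
1 − 0.551277 = 0.448723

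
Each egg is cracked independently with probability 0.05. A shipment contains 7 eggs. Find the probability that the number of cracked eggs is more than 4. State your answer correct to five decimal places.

0.00001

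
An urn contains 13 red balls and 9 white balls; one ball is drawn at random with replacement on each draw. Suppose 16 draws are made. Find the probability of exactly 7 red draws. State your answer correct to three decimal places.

X ~ Binomial(n=16, p=0.590909).
P(X=7) = C(16,7) · p^7 · (1−p)^9
= 11440 · 0.025156 · 0.00032091 = 0.09235

0.092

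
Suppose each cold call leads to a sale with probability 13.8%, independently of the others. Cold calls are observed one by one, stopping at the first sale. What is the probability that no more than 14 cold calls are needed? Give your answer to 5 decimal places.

0.87494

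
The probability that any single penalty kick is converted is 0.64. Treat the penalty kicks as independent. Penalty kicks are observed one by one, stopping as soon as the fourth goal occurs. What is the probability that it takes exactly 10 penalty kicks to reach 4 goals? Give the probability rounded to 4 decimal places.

0.0307

Y = trial on which the fourth success occurs; negative binomial, r=4, p=0.64.
P(Y=10) = C(9,3) · p^4 · (1−p)^6
= 84 · 0.16777 · 0.0021768 = 0.030677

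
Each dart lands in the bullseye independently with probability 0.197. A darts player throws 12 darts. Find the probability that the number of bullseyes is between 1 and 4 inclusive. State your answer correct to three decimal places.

X ~ Binomial(12, 0.197); P(1 ≤ X ≤ 4) = Σ C(12,k) p^k (1−p)^(12−k) over k:
  k=1: C(12,1)·0.197^1·0.803^11 = 0.21160
  k=2: C(12,2)·0.197^2·0.803^10 = 0.28552
  k=3: C(12,3)·0.197^3·0.803^9 = 0.23349
  k=4: C(12,4)·0.197^4·0.803^8 = 0.12888
Total = 0.85949

0.859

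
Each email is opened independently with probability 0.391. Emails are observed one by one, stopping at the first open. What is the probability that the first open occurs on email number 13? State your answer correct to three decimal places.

0.001

Geometric (trials to first success), p = 0.391.
P(Y = 13) = (1−p)^12 · p = 0.0026026 · 0.391 = 0.00102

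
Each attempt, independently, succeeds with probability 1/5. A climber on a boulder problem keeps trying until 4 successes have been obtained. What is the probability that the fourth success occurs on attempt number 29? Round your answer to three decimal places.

0.020

Y = trial on which the fourth success occurs; negative binomial, r=4, p=0.20.
P(Y=29) = C(28,3) · p^4 · (1−p)^25
= 3276 · 0.0016 · 0.0037779 = 0.01980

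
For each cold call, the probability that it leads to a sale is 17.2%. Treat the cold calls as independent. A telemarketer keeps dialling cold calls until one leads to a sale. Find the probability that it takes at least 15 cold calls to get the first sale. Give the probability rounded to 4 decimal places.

0.0712

Y = number of cold calls to the first success; geometric, p = 0.172.
P(Y > 14) = P(first 14 all fail) = (1−p)^14 = 0.071191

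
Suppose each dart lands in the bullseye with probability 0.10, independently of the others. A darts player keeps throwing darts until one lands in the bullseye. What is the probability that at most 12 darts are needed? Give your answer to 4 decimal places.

0.7176

Y = number of darts to the first success; geometric, p = 0.10.
P(Y ≤ 12) = 1 − (1−p)^12 = 1 − 0.282430 = 0.717570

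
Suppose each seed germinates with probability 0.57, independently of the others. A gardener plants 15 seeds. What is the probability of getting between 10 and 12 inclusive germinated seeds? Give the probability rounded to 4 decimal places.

0.2987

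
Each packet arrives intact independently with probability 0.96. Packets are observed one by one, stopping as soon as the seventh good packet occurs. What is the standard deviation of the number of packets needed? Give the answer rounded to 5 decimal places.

Y = total packets until the seventh success; negative binomial with r=7, p=0.96.
SD(Y) = √[r(1−p)/p²] = √(0.3038194) = 0.5511982

0.55120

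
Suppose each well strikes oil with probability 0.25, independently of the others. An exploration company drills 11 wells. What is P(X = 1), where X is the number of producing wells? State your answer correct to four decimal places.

X ~ Binomial(n=11, p=0.25).
P(X=1) = C(11,1) · p^1 · (1−p)^10
= 11 · 0.25 · 0.056314 = 0.154862

0.1549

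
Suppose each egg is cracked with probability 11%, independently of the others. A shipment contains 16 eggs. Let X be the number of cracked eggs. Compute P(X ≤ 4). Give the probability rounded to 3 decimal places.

0.975

X ~ Binomial(16, 0.11); P(X ≤ 4) = Σ C(16,k) p^k (1−p)^(16−k) over k:
  k=0: C(16,0)·0.11^0·0.89^16 = 0.15497
  k=1: C(16,1)·0.11^1·0.89^15 = 0.30645
  k=2: C(16,2)·0.11^2·0.89^14 = 0.28407
  k=3: C(16,3)·0.11^3·0.89^13 = 0.16385
  k=4: C(16,4)·0.11^4·0.89^12 = 0.06581
Total = 0.97515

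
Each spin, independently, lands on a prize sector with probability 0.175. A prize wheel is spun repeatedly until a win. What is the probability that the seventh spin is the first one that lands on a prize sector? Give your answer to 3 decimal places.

0.055

Geometric (trials to first success), p = 0.175.
P(Y = 7) = (1−p)^6 · p = 0.3153 · 0.175 = 0.05518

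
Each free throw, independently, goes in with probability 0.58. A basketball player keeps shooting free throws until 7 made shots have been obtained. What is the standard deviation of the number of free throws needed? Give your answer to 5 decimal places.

2.95628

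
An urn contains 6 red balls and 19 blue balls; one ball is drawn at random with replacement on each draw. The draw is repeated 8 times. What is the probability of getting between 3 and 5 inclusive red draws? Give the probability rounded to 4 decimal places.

0.2933

X ~ Binomial(8, 0.24); P(3 ≤ X ≤ 5) = Σ C(8,k) p^k (1−p)^(8−k) over k:
  k=3: C(8,3)·0.24^3·0.76^5 = 0.196286
  k=4: C(8,4)·0.24^4·0.76^4 = 0.077481
  k=5: C(8,5)·0.24^5·0.76^3 = 0.019574
Total = 0.293342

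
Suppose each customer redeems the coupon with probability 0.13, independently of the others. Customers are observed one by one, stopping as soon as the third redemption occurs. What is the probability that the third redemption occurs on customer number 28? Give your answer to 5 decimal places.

0.02372

Y = trial on which the third success occurs; negative binomial, r=3, p=0.13.
P(Y=28) = C(27,2) · p^3 · (1−p)^25
= 351 · 0.002197 · 0.03076 = 0.0237202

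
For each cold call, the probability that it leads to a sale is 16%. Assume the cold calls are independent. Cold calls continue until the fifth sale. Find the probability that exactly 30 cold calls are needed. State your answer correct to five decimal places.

0.03186

Y = trial on which the fifth success occurs; negative binomial, r=5, p=0.16.
P(Y=30) = C(29,4) · p^5 · (1−p)^25
= 23751 · 0.00010486 · 0.012793 = 0.0318613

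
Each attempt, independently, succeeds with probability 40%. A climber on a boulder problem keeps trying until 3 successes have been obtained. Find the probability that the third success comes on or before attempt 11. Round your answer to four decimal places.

0.8811

Finishing within 11 attempts ⇔ at least 3 successes in the first 11. With X ~ Binomial(11, 0.40), P(Y ≤ 11) = 1 − P(X ≤ 2).
  k=0: C(11,0)·0.40^0·0.60^11 = 0.003628
  k=1: C(11,1)·0.40^1·0.60^10 = 0.026605
  k=2: C(11,2)·0.40^2·0.60^9 = 0.088684
1 − 0.118917 = 0.881083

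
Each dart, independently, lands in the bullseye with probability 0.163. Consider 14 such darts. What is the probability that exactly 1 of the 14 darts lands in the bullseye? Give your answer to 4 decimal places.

0.2258

X ~ Binomial(n=14, p=0.163).
P(X=1) = C(14,1) · p^1 · (1−p)^13
= 14 · 0.163 · 0.098953 = 0.225812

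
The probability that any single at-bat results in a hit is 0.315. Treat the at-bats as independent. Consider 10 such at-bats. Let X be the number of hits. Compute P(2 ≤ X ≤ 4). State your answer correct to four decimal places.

X ~ Binomial(10, 0.315); P(2 ≤ X ≤ 4) = Σ C(10,k) p^k (1−p)^(10−k) over k:
  k=2: C(10,2)·0.315^2·0.685^8 = 0.216450
  k=3: C(10,3)·0.315^3·0.685^7 = 0.265428
  k=4: C(10,4)·0.315^4·0.685^6 = 0.213602
Total = 0.695480

0.6955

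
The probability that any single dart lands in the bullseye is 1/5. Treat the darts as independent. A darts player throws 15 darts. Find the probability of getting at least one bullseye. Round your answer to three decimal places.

0.965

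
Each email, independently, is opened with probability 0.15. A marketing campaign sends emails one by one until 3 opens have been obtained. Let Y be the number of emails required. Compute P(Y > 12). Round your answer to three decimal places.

0.736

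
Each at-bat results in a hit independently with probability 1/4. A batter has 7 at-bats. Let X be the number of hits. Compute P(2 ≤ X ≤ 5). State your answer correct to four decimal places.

X ~ Binomial(7, 0.25); P(2 ≤ X ≤ 5) = Σ C(7,k) p^k (1−p)^(7−k) over k:
  k=2: C(7,2)·0.25^2·0.75^5 = 0.311462
  k=3: C(7,3)·0.25^3·0.75^4 = 0.173035
  k=4: C(7,4)·0.25^4·0.75^3 = 0.057678
  k=5: C(7,5)·0.25^5·0.75^2 = 0.011536
Total = 0.553711

0.5537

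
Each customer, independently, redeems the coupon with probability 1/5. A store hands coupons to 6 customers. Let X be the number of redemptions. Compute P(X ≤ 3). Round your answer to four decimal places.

0.9830

X ~ Binomial(6, 0.20); P(X ≤ 3) = Σ C(6,k) p^k (1−p)^(6−k) over k:
  k=0: C(6,0)·0.20^0·0.80^6 = 0.262144
  k=1: C(6,1)·0.20^1·0.80^5 = 0.393216
  k=2: C(6,2)·0.20^2·0.80^4 = 0.245760
  k=3: C(6,3)·0.20^3·0.80^3 = 0.081920
Total = 0.983040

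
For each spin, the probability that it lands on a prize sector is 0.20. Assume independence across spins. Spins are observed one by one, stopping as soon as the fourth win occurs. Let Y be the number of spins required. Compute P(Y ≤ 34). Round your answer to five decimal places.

Finishing within 34 spins ⇔ at least 4 successes in the first 34. With X ~ Binomial(34, 0.20), P(Y ≤ 34) = 1 − P(X ≤ 3).
  k=0: C(34,0)·0.20^0·0.80^34 = 0.0005071
  k=1: C(34,1)·0.20^1·0.80^33 = 0.0043100
  k=2: C(34,2)·0.20^2·0.80^32 = 0.0177788
  k=3: C(34,3)·0.20^3·0.80^31 = 0.0474101
1 − 0.0700060 = 0.9299940

0.92999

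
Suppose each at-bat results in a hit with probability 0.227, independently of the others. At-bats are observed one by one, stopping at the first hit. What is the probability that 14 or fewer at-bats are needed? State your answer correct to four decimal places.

0.9728

Y = number of at-bats to the first success; geometric, p = 0.227.
P(Y ≤ 14) = 1 − (1−p)^14 = 1 − 0.027196 = 0.972804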